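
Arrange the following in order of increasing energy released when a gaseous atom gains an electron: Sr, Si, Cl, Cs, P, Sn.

Sr < Cs < P < Sn < Si < Cl

Electron affinity generally becomes more exothermic across a period toward the halogens and less exothermic down a group.
Neither a single period nor a single group — weigh both effects.
Cs > Sr: this pair runs against the simple trend — see the exception note.
P > Cs: both effects reinforce here, so P is clearly the higher of the two.
Sn > P: this pair runs against the simple trend — see the exception note.
Si > Sn: Si sits above Sn in group 14, so the down-group effect alone puts Si higher.
Cl > Si: both are in period 3; the period trend gives Cl the larger value.
Note the exception: Cs has a higher electron affinity than Sr, contrary to the simple trend — adding an electron to Sr (ns²) has to open a new, higher-energy np subshell, which is unfavourable.
Note the exception: Sn has a higher electron affinity than P, contrary to the simple trend — adding an electron to P's half-filled np³ subshell costs electron-pairing energy.
Note the exception: Si has a higher electron affinity than P, contrary to the simple trend — adding an electron to P's half-filled 3p³ is unfavourable, so Si (3p²) has the more exothermic EA.
For reference (kJ/mol): Si 134, P 72, Cl 349, Sr 5, Sn 107, Cs 46.
So from lowest to highest: Sr < Cs < P < Sn < Si < Cl.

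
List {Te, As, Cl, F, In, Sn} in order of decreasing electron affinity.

Cl, F, Te, Sn, As, In

F is in period 2, group 17; Cl is in period 3, group 17; As is in period 4, group 15; In is in period 5, group 13; Sn is in period 5, group 14; Te is in period 5, group 16.
Adding an electron releases more energy for atoms nearer the top right (short of the noble gases).
These span different periods and groups, so the two trends combine.
As > In: both effects reinforce here, so As is clearly the higher of the two.
Sn > As: this pair runs against the simple trend — see the exception note.
Te > Sn: both are in period 5; the period trend gives Te the larger value.
F > Te: both effects reinforce here, so F is clearly the higher of the two.
Cl > F: this pair runs against the simple trend — see the exception note.
Note the exception: Sn has a higher electron affinity than As, contrary to the simple trend — adding an electron to As's half-filled np³ subshell costs electron-pairing energy.
Note the exception: Cl has a higher electron affinity than F, contrary to the simple trend — F's small 2p subshell makes the incoming electron feel strong e⁻–e⁻ repulsion, so Cl actually releases more energy on gaining an electron.
For reference (kJ/mol): F 328, Cl 349, As 78, In 29, Sn 107, Te 190.
So from highest to lowest: Cl > F > Te > Sn > As > In.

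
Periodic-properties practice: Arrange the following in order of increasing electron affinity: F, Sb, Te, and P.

F is in period 2, group 17; P is in period 3, group 15; Sb is in period 5, group 15; Te is in period 5, group 16.
Atoms with high Z_eff and room in the valence shell (especially the halogens) have the most exothermic electron affinities.
These span different periods and groups, so the two trends combine.
Sb > P: this pair runs against the simple trend — see the exception note.
Te > Sb: Te lies to the right of Sb in period 5, so the across-period effect alone puts Te higher.
F > Te: relative to Te, both the across-period and down-group shifts push F's electron affinity up.
Note the exception: Sb has a higher electron affinity than P, contrary to the simple trend — both are half-filled np³, but the pairing/repulsion penalty for the added electron shrinks as the p orbitals become larger and more diffuse down the group, and for Sb that outweighs the weaker nuclear attraction.
Tabulated electron affinity (kJ/mol): F 328, P 72, Sb 103, Te 190.
So from lowest to highest: P < Sb < Te < F.

P, Sb, Te, F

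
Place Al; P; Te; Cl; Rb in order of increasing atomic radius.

Cl < P < Al < Te < Rb

Al is in period 3, group 13; P is in period 3, group 15; Cl is in period 3, group 17; Rb is in period 5, group 1; Te is in period 5, group 16.
Moving right in a period, electrons are added to the same shell under a stronger nuclear pull, so atoms get smaller; moving down, a new shell is opened and atoms get larger.
These span different periods and groups, so the two trends combine.
P > Cl: P lies to the left of Cl in period 3, so the across-period effect alone puts P larger.
Al > P: Al lies to the left of P in period 3, so the across-period effect alone puts Al larger.
Te > Al: period and group pull opposite ways; the down-group shift dominates (136 vs 126 pm).
Rb > Te: Rb lies to the left of Te in period 5, so the across-period effect alone puts Rb larger.
For reference (pm): Al 126, P 111, Cl 99, Rb 210, Te 136.
So from smallest to largest: Cl < P < Al < Te < Rb.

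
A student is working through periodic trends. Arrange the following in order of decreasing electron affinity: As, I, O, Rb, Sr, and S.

I, S, O, As, Rb, Sr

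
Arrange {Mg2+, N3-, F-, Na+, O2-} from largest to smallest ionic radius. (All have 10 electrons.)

All of these have 10 electrons, so size is governed by nuclear charge alone: the more protons, the stronger the pull on the same electron cloud, and the smaller the ion.
Nuclear charges: Mg2+ (Z=12), Na+ (Z=11), F- (Z=9), O2- (Z=8), N3- (Z=7).
Largest to smallest: N3- > O2- > F- > Na+ > Mg2+.

N3-, O2-, F-, Na+, Mg2+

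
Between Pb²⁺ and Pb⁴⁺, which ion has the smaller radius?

Both ions have Z = 82 protons, but Pb⁴⁺ has lost more electrons, so its remaining electrons feel a larger effective nuclear charge per electron and are pulled in more tightly.
Higher positive charge → smaller ion, so Pb²⁺ > Pb⁴⁺.

Pb⁴⁺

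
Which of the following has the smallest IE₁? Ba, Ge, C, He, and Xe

He is in period 1, group 18; C is in period 2, group 14; Ge is in period 4, group 14; Xe is in period 5, group 18; Ba is in period 6, group 2.
First ionization energy rises across a period (greater Z_eff holds electrons more tightly) and falls down a group (valence electrons are farther from the nucleus).
Neither a single period nor a single group — weigh both effects.
Ge > Ba: both effects reinforce here, so Ge is clearly the higher of the two.
C > Ge: they share group 14; the group trend gives C the larger value.
Xe > C: the two effects oppose for this pair; the across-period effect wins (1170 vs 1086 kJ/mol).
He > Xe: He sits above Xe in group 18, so the down-group effect alone puts He higher.
Approximate values (kJ/mol): He 2372, C 1086, Ge 762, Xe 1170, Ba 503.
The smallest IE₁ among these belongs to Ba.

Ba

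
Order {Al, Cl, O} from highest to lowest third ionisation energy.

O > Cl > Al

IE_3 is the cost of taking one more electron from the +2 cation: Al²⁺ still has 1 valence electron; Cl²⁺ still has 5 valence electrons; O²⁺ still has 4 valence electrons.
All are still removing valence electrons, so compare the +2 ions as you would atoms: IE_3 generally rises across a period (higher Z_eff) and falls down a group (larger shell), subject to the usual subshell exceptions.
Valence configurations: Al²⁺ [Ne]3s¹, Cl²⁺ [Ne]3s²3p³, O²⁺ [He]2s²2p².
The numbers (kJ/mol): Al 2745, Cl 3822, O 5300.
Hence IE_3: Al < Cl < O.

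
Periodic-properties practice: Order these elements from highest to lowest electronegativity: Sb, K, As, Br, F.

F, Br, As, Sb, K

F is in period 2, group 17; K is in period 4, group 1; As is in period 4, group 15; Br is in period 4, group 17; Sb is in period 5, group 15.
EN rises left→right (higher Z_eff, smaller atoms) and falls top→bottom (larger, more shielded atoms).
Here both period and group differ, so the two effects have to be weighed against each other.
Sb > K: the two effects oppose for this pair; the across-period effect wins (2.05 vs 0.82).
As > Sb: As sits above Sb in group 15, so the down-group effect alone puts As higher.
Br > As: Br lies to the right of As in period 4, so the across-period effect alone puts Br higher.
F > Br: they share group 17; the group trend gives F the larger value.
Approximate values (Pauling): F 3.98, K 0.82, As 2.18, Br 2.96, Sb 2.05.
So from highest to lowest: F > Br > As > Sb > K.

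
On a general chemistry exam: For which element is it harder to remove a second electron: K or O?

O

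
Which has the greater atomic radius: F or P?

Atomic radius shrinks across a period as nuclear charge pulls the same shell inward, and grows down a group as new shells are added.
Here both period and group differ, so the two effects have to be weighed against each other.
P > F: relative to F, both the across-period and down-group shifts push P's atomic radius up.
For reference (pm): F 64, P 111.
So P has the greater atomic radius (P > F).

P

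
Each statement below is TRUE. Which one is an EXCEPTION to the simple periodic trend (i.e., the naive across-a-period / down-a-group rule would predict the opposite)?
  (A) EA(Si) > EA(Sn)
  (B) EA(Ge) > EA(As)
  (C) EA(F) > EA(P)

The general trend: electron affinity increases across a period and decreases down a group.
(A) Si (period 3, group 14) vs Sn (period 5, group 14): the stated order agrees with the simple trend.
(B) Ge (period 4, group 14) vs As (period 4, group 15): the stated order contradicts the simple trend.
(C) F (period 2, group 17) vs P (period 3, group 15): the stated order agrees with the simple trend.
The exception is (B): adding an electron to As's half-filled 4p³ is unfavourable, so Ge (4p²) has the more exothermic EA.

(B)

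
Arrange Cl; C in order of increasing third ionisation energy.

Cl, C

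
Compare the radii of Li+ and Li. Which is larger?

Li

Forming Li+ removes 1 electron from Li. Fewer electrons for the same nuclear charge means less shielding and a higher Z_eff on the remaining electrons, and for main-group metals the entire outer shell is lost.
A cation is smaller than its parent atom: Li+ < Li.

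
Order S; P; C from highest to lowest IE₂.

C, S, P

IE_2 is the cost of taking one more electron from the +1 cation: S⁺ still has 5 valence electrons; P⁺ still has 4 valence electrons; C⁺ still has 3 valence electrons.
All are still removing valence electrons, so compare the +1 ions as you would atoms: IE_2 generally rises across a period (higher Z_eff) and falls down a group (larger shell), subject to the usual subshell exceptions.
Valence configurations: S⁺ [Ne]3s²3p³, P⁺ [Ne]3s²3p², C⁺ [He]2s²2p¹.
Tabulated IE_2 (kJ/mol): S 2252, P 1907, C 2353.
Hence IE_2: P < S < C.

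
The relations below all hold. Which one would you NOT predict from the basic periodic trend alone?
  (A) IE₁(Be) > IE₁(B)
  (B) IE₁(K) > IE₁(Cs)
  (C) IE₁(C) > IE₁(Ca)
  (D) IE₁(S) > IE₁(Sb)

The general trend: IE₁ increases across a period and decreases down a group.
(A) Be (period 2, group 2) vs B (period 2, group 13): the stated order contradicts the simple trend.
(B) K (period 4, group 1) vs Cs (period 6, group 1): the stated order agrees with the simple trend.
(C) C (period 2, group 14) vs Ca (period 4, group 2): the stated order agrees with the simple trend.
(D) S (period 3, group 16) vs Sb (period 5, group 15): the stated order agrees with the simple trend.
The exception is (A): removing B's lone 2p electron is easier than breaking Be's filled 2s².

(A)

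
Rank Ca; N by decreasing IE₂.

The second ionization energy removes an electron from the +1 ion. For each element: Ca⁺ still has 1 valence electron; N⁺ still has 4 valence electrons.
All are still removing valence electrons, so compare the +1 ions as you would atoms: IE_2 generally rises across a period (higher Z_eff) and falls down a group (larger shell), subject to the usual subshell exceptions.
Valence configurations: Ca⁺ [Ar]4s¹, N⁺ [He]2s²2p².
The numbers (kJ/mol): Ca 1145, N 2856.
Putting it together, IE_2: Ca < N.

N > Ca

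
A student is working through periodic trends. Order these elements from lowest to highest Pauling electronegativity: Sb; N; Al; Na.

Na, Al, Sb, N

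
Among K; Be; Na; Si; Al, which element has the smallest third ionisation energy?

The third ionization energy removes an electron from the +2 ion. For each element: K²⁺ is already 1 electron into the core; Be²⁺ is the bare [He] core; Na²⁺ is already 1 electron into the core; Si²⁺ still has 2 valence electrons; Al²⁺ still has 1 valence electron.
Breaking into a closed-shell core is much more expensive than removing a leftover valence electron — K, Na and Be have the largest IE_3 here.
Valence configurations: Si²⁺ [Ne]3s², Al²⁺ [Ne]3s¹.
The numbers (kJ/mol): K 4420, Be 14849, Na 6910, Si 3232, Al 2745.
Hence IE_3: Al < Si < K < Na < Be.

Al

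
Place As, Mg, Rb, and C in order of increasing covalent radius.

C < As < Mg < Rb

C is in period 2, group 14; Mg is in period 3, group 2; As is in period 4, group 15; Rb is in period 5, group 1.
Across a period the added protons contract the valence shell; down a group each new principal shell makes the atom larger.
Neither a single period nor a single group — weigh both effects.
As > C: period and group pull opposite ways; the down-group shift dominates (121 vs 75 pm).
Mg > As: the two effects oppose for this pair; the across-period effect wins (139 vs 121 pm).
Rb > Mg: relative to Mg, both the across-period and down-group shifts push Rb's atomic radius up.
Approximate values (pm): C 75, Mg 139, As 121, Rb 210.
So from smallest to largest: C < As < Mg < Rb.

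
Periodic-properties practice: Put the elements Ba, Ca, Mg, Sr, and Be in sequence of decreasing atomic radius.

Ba > Sr > Ca > Mg > Be

Be is in period 2, group 2; Mg is in period 3, group 2; Ca is in period 4, group 2; Sr is in period 5, group 2; Ba is in period 6, group 2.
Across a period the added protons contract the valence shell; down a group each new principal shell makes the atom larger.
All are in group 2, so atomic radius increases down the group.
So from largest to smallest: Ba > Sr > Ca > Mg > Be.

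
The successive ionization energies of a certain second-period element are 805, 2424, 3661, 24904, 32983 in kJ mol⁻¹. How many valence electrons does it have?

Look for the largest jump between consecutive ionization energies: IE4/IE3 ≈ 6.8, far larger than any earlier ratio.
That jump marks the point where a core electron is being removed. So the atom has 3 valence electrons.

3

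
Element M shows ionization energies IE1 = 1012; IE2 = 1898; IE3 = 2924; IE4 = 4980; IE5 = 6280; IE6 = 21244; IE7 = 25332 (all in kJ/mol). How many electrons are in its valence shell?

5

Look for the largest jump between consecutive ionization energies: IE6/IE5 ≈ 3.4, far larger than any earlier ratio.
That jump marks the point where a core electron is being removed. So the atom has 5 valence electrons.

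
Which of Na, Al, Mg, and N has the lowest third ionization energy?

Consider each +2 ion: Na²⁺ is already 1 electron into the core; Al²⁺ still has 1 valence electron; Mg²⁺ is the bare [Ne] core; N²⁺ still has 3 valence electrons.
Pulling an electron out of a noble-gas core costs far more than removing a remaining valence electron, so Na and Mg sit at the high end of IE_3.
Valence configurations: Al²⁺ [Ne]3s¹, N²⁺ [He]2s²2p¹.
Approximate IE_3 values (kJ/mol): Na 6910, Al 2745, Mg 7733, N 4578.
Overall IE_3 order: Al < N < Na < Mg.

Al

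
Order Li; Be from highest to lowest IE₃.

After 2 electrons have been removed, what remains? Li²⁺ is already 1 electron into the core; Be²⁺ is the bare [He] core.
All of these are removing an electron from a noble-gas core or deeper; the smaller core (lower principal quantum number) is held far more tightly, and within a period the higher nuclear charge binds the same core more tightly.
The numbers (kJ/mol): Li 11815, Be 14849.
Putting it together, IE_3: Li < Be.

Be > Li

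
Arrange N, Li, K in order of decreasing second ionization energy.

Li > K > N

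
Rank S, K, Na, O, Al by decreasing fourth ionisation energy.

Consider each +3 ion: S³⁺ still has 3 valence electrons; K³⁺ is already 2 electrons into the core; Na³⁺ is already 2 electrons into the core; O³⁺ still has 3 valence electrons; Al³⁺ is the bare [Ne] core.
Usually core removal costs more than valence removal, but here the competition is close: a tightly held n=2 valence electron can cost more to remove than an n=3 core electron, so the actual values have to decide it.
Valence configurations: S³⁺ [Ne]3s²3p¹, O³⁺ [He]2s²2p¹.
Tabulated IE_4 (kJ/mol): S 4556, K 5877, Na 9543, O 7469, Al 11577.
Hence IE_4: S < K < O < Na < Al.

Al, Na, O, K, S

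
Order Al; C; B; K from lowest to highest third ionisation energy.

Al < B < K < C

IE_3 is the cost of taking one more electron from the +2 cation: Al²⁺ still has 1 valence electron; C²⁺ still has 2 valence electrons; B²⁺ still has 1 valence electron; K²⁺ is already 1 electron into the core.
Usually core removal costs more than valence removal, but here the competition is close: a tightly held n=2 valence electron can cost more to remove than an n=3 core electron, so the actual values have to decide it.
Valence configurations: Al²⁺ [Ne]3s¹, C²⁺ [He]2s², B²⁺ [He]2s¹.
Approximate IE_3 values (kJ/mol): Al 2745, C 4620, B 3660, K 4420.
Putting it together, IE_3: Al < B < K < C.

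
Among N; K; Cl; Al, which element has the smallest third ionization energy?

Al

After 2 electrons have been removed, what remains? N²⁺ still has 3 valence electrons; K²⁺ is already 1 electron into the core; Cl²⁺ still has 5 valence electrons; Al²⁺ still has 1 valence electron.
Usually core removal costs more than valence removal, but here the competition is close: a tightly held n=2 valence electron can cost more to remove than an n=3 core electron, so the actual values have to decide it.
Valence configurations: N²⁺ [He]2s²2p¹, Cl²⁺ [Ne]3s²3p³, Al²⁺ [Ne]3s¹.
Tabulated IE_3 (kJ/mol): N 4578, K 4420, Cl 3822, Al 2745.
So the third ionization energies run Al < Cl < K < N.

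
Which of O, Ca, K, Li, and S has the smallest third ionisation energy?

S

The third ionization energy removes an electron from the +2 ion. For each element: O²⁺ still has 4 valence electrons; Ca²⁺ is the bare [Ar] core; K²⁺ is already 1 electron into the core; Li²⁺ is already 1 electron into the core; S²⁺ still has 4 valence electrons.
Usually core removal costs more than valence removal, but here the competition is close: a tightly held n=2 valence electron can cost more to remove than an n=3 core electron, so the actual values have to decide it.
Valence configurations: O²⁺ [He]2s²2p², S²⁺ [Ne]3s²3p².
Approximate IE_3 values (kJ/mol): O 5300, Ca 4912, K 4420, Li 11815, S 3357.
So the third ionization energies run S < K < Ca < O < Li.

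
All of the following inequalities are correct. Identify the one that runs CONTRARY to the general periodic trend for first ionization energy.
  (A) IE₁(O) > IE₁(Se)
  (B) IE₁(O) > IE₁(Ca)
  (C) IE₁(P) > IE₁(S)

(C)

The general trend: first ionization energy increases across a period and decreases down a group.
(A) O (period 2, group 16) vs Se (period 4, group 16): the stated order agrees with the simple trend.
(B) O (period 2, group 16) vs Ca (period 4, group 2): the stated order agrees with the simple trend.
(C) P (period 3, group 15) vs S (period 3, group 16): the stated order contradicts the simple trend.
The exception is (C): S (3p⁴) ionizes more easily than half-filled P (3p³) because the paired 3p electron in S is pushed out by e⁻–e⁻ repulsion.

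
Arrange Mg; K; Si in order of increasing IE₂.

Mg < Si < K

After 1 electron has been removed, what remains? Mg⁺ still has 1 valence electron; K⁺ is the bare [Ar] core; Si⁺ still has 3 valence electrons.
Pulling an electron out of a noble-gas core costs far more than removing a remaining valence electron, so K sits at the high end of IE_2.
Valence configurations: Mg⁺ [Ne]3s¹, Si⁺ [Ne]3s²3p¹.
Approximate IE_2 values (kJ/mol): Mg 1451, K 3052, Si 1577.
Putting it together, IE_2: Mg < Si < K.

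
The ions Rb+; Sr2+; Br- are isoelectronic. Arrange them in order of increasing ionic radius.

Sr2+ < Rb+ < Br-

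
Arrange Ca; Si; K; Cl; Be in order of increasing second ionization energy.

After 1 electron has been removed, what remains? Ca⁺ still has 1 valence electron; Si⁺ still has 3 valence electrons; K⁺ is the bare [Ar] core; Cl⁺ still has 6 valence electrons; Be⁺ still has 1 valence electron.
Pulling an electron out of a noble-gas core costs far more than removing a remaining valence electron, so K sits at the high end of IE_2.
Valence configurations: Ca⁺ [Ar]4s¹, Si⁺ [Ne]3s²3p¹, Cl⁺ [Ne]3s²3p⁴, Be⁺ [He]2s¹.
Approximate IE_2 values (kJ/mol): Ca 1145, Si 1577, K 3052, Cl 2298, Be 1757.
Putting it together, IE_2: Ca < Si < Be < Cl < K.

Ca, Si, Be, Cl, K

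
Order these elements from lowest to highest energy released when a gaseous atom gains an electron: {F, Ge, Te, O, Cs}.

Cs < Ge < O < Te < F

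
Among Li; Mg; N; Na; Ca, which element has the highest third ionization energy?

Li

Consider each +2 ion: Li²⁺ is already 1 electron into the core; Mg²⁺ is the bare [Ne] core; N²⁺ still has 3 valence electrons; Na²⁺ is already 1 electron into the core; Ca²⁺ is the bare [Ar] core.
Pulling an electron out of a noble-gas core costs far more than removing a remaining valence electron, so Ca, Na, Mg and Li sit at the high end of IE_3.
The numbers (kJ/mol): Li 11815, Mg 7733, N 4578, Na 6910, Ca 4912.
Hence IE_3: N < Ca < Na < Mg < Li.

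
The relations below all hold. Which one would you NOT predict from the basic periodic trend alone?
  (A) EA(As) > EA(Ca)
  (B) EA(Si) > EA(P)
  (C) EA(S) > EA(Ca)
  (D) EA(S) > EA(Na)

(B)

The general trend: electron affinity increases across a period and decreases down a group.
(A) As (period 4, group 15) vs Ca (period 4, group 2): the stated order agrees with the simple trend.
(B) Si (period 3, group 14) vs P (period 3, group 15): the stated order contradicts the simple trend.
(C) S (period 3, group 16) vs Ca (period 4, group 2): the stated order agrees with the simple trend.
(D) S (period 3, group 16) vs Na (period 3, group 1): the stated order agrees with the simple trend.
The exception is (B): adding an electron to P's half-filled 3p³ is unfavourable, so Si (3p²) has the more exothermic EA.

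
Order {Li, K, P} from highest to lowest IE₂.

Consider each +1 ion: Li⁺ is the bare [He] core; K⁺ is the bare [Ar] core; P⁺ still has 4 valence electrons.
Core electrons are held far more tightly than valence electrons, so K and Li top the IE_2 order.
Approximate IE_2 values (kJ/mol): Li 7298, K 3052, P 1907.
Hence IE_2: P < K < Li.

Li > K > P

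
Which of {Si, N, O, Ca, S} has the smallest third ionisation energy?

Si

The third ionization energy removes an electron from the +2 ion. For each element: Si²⁺ still has 2 valence electrons; N²⁺ still has 3 valence electrons; O²⁺ still has 4 valence electrons; Ca²⁺ is the bare [Ar] core; S²⁺ still has 4 valence electrons.
Usually core removal costs more than valence removal, but here the competition is close: a tightly held n=2 valence electron can cost more to remove than an n=3 core electron, so the actual values have to decide it.
Valence configurations: Si²⁺ [Ne]3s², N²⁺ [He]2s²2p¹, O²⁺ [He]2s²2p², S²⁺ [Ne]3s²3p².
The numbers (kJ/mol): Si 3232, N 4578, O 5300, Ca 4912, S 3357.
Hence IE_3: Si < S < N < Ca < O.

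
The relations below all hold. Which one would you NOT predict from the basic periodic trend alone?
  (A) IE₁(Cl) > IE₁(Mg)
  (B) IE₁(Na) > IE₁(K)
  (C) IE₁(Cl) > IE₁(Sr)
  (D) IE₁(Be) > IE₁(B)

The general trend: first ionisation energy increases across a period and decreases down a group.
(A) Cl (period 3, group 17) vs Mg (period 3, group 2): the stated order agrees with the simple trend.
(B) Na (period 3, group 1) vs K (period 4, group 1): the stated order agrees with the simple trend.
(C) Cl (period 3, group 17) vs Sr (period 5, group 2): the stated order agrees with the simple trend.
(D) Be (period 2, group 2) vs B (period 2, group 13): the stated order contradicts the simple trend.
The exception is (D): removing B's lone 2p electron is easier than breaking Be's filled 2s².

(D)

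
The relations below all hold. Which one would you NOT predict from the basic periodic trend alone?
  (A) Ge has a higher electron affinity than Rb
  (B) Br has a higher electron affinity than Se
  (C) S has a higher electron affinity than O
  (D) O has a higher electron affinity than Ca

The general trend: electron affinity increases across a period and decreases down a group.
(A) Ge (period 4, group 14) vs Rb (period 5, group 1): the stated order agrees with the simple trend.
(B) Br (period 4, group 17) vs Se (period 4, group 16): the stated order agrees with the simple trend.
(C) S (period 3, group 16) vs O (period 2, group 16): the stated order contradicts the simple trend.
(D) O (period 2, group 16) vs Ca (period 4, group 2): the stated order agrees with the simple trend.
The exception is (C): the compact 2p subshell of O repels the added electron more than S's larger 3p does.

(C)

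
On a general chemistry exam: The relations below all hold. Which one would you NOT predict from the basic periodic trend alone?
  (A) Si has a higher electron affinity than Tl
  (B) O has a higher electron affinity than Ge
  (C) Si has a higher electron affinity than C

(C)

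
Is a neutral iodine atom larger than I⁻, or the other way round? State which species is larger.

Forming I⁻ adds 1 electron to I. More electron–electron repulsion in the same shell, with unchanged nuclear charge, lets the cloud expand.
An anion is larger than its parent atom: I⁻ > I.

I⁻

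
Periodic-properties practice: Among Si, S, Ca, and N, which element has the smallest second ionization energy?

Ca

After 1 electron has been removed, what remains? Si⁺ still has 3 valence electrons; S⁺ still has 5 valence electrons; Ca⁺ still has 1 valence electron; N⁺ still has 4 valence electrons.
All are still removing valence electrons, so compare the +1 ions as you would atoms: IE_2 generally rises across a period (higher Z_eff) and falls down a group (larger shell), subject to the usual subshell exceptions.
Valence configurations: Si⁺ [Ne]3s²3p¹, S⁺ [Ne]3s²3p³, Ca⁺ [Ar]4s¹, N⁺ [He]2s²2p².
The numbers (kJ/mol): Si 1577, S 2252, Ca 1145, N 2856.
So the second ionization energies run Ca < Si < S < N.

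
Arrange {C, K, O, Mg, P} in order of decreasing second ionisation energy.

O > K > C > P > Mg

Consider each +1 ion: C⁺ still has 3 valence electrons; K⁺ is the bare [Ar] core; O⁺ still has 5 valence electrons; Mg⁺ still has 1 valence electron; P⁺ still has 4 valence electrons.
Usually core removal costs more than valence removal, but here the competition is close: a tightly held n=2 valence electron can cost more to remove than an n=3 core electron, so the actual values have to decide it.
Valence configurations: C⁺ [He]2s²2p¹, O⁺ [He]2s²2p³, Mg⁺ [Ne]3s¹, P⁺ [Ne]3s²3p².
Approximate IE_2 values (kJ/mol): C 2353, K 3052, O 3388, Mg 1451, P 1907.
Hence IE_2: Mg < P < C < K < O.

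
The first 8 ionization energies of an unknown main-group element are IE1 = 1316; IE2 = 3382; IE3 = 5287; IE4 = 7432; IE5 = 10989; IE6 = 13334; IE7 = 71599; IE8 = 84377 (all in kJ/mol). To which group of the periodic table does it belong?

Group 16

Look for the largest jump between consecutive ionization energies: IE7/IE6 ≈ 5.4, far larger than any earlier ratio.
That jump marks the point where a core electron is being removed. So the atom has 6 valence electrons.
A main-group element with 6 valence electrons is in group 16.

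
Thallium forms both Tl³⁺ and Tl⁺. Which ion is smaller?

Tl³⁺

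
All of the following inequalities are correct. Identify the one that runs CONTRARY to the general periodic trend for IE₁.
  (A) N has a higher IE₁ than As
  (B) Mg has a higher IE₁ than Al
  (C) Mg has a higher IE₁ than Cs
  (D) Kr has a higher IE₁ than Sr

(B)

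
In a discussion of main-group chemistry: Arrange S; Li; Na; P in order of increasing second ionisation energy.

After 1 electron has been removed, what remains? S⁺ still has 5 valence electrons; Li⁺ is the bare [He] core; Na⁺ is the bare [Ne] core; P⁺ still has 4 valence electrons.
Breaking into a closed-shell core is much more expensive than removing a leftover valence electron — Na and Li have the largest IE_2 here.
Valence configurations: S⁺ [Ne]3s²3p³, P⁺ [Ne]3s²3p².
Approximate IE_2 values (kJ/mol): S 2252, Li 7298, Na 4562, P 1907.
Overall IE_2 order: P < S < Na < Li.

P < S < Na < Li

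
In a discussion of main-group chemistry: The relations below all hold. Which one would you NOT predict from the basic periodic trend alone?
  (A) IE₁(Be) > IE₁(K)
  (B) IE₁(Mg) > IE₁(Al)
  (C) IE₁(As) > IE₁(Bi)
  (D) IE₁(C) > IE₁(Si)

(B)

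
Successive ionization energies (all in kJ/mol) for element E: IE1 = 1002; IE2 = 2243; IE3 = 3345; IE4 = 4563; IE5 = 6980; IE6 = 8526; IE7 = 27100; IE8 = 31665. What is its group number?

Look for the largest jump between consecutive ionization energies: IE7/IE6 ≈ 3.2, far larger than any earlier ratio.
That jump marks the point where a core electron is being removed. So the atom has 6 valence electrons.
A main-group element with 6 valence electrons is in group 16.

Group 16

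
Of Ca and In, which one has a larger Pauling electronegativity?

In

Ca is in period 4, group 2; In is in period 5, group 13.
Electronegativity increases across a period and decreases down a group, tracking effective nuclear charge and atomic size.
A diagonal step moves right (one effect) and down (the opposite effect) at once.
In > Ca: the two effects oppose for this pair; the across-period effect wins (1.78 vs 1.00).
Approximate values (Pauling): Ca 1.00, In 1.78.
So In has the larger Pauling electronegativity (In > Ca).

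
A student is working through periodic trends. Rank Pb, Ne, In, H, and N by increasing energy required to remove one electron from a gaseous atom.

H is in period 1, group 1; N is in period 2, group 15; Ne is in period 2, group 18; In is in period 5, group 13; Pb is in period 6, group 14.
First ionization energy rises across a period (greater Z_eff holds electrons more tightly) and falls down a group (valence electrons are farther from the nucleus).
Here both period and group differ, so the two effects have to be weighed against each other.
Pb > In: the two effects oppose for this pair; the across-period effect wins (716 vs 558 kJ/mol).
H > Pb: period and group pull opposite ways; the down-group shift dominates (1312 vs 716 kJ/mol).
N > H: period and group pull opposite ways; the across-period shift dominates (1402 vs 1312 kJ/mol).
Ne > N: both are in period 2; the period trend gives Ne the larger value.
Approximate values (kJ/mol): H 1312, N 1402, Ne 2081, In 558, Pb 716.
So from lowest to highest: In < Pb < H < N < Ne.

In, Pb, H, N, Ne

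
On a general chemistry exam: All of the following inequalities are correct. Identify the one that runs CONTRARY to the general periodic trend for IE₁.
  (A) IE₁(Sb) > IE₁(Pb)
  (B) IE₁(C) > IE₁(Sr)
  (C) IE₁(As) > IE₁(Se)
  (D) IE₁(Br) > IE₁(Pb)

(C)

The general trend: IE₁ increases across a period and decreases down a group.
(A) Sb (period 5, group 15) vs Pb (period 6, group 14): the stated order agrees with the simple trend.
(B) C (period 2, group 14) vs Sr (period 5, group 2): the stated order agrees with the simple trend.
(C) As (period 4, group 15) vs Se (period 4, group 16): the stated order contradicts the simple trend.
(D) Br (period 4, group 17) vs Pb (period 6, group 14): the stated order agrees with the simple trend.
The exception is (C): Se (4p⁴) ionizes more easily than half-filled As (4p³).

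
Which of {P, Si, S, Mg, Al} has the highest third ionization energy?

Mg

The third ionization energy removes an electron from the +2 ion. For each element: P²⁺ still has 3 valence electrons; Si²⁺ still has 2 valence electrons; S²⁺ still has 4 valence electrons; Mg²⁺ is the bare [Ne] core; Al²⁺ still has 1 valence electron.
Core electrons are held far more tightly than valence electrons, so Mg tops the IE_3 order.
Valence configurations: P²⁺ [Ne]3s²3p¹, Si²⁺ [Ne]3s², S²⁺ [Ne]3s²3p², Al²⁺ [Ne]3s¹.
P²⁺ loses a lone 3p electron whereas Si²⁺ must break into a filled 3s² pair, so IE_3(Si) > IE_3(P) even though P has the higher nuclear charge.
Approximate IE_3 values (kJ/mol): P 2914, Si 3232, S 3357, Mg 7733, Al 2745.
So the third ionization energies run Al < P < Si < S < Mg.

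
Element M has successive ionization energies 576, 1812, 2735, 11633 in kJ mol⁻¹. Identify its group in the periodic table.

Group 13

Look for the largest jump between consecutive ionization energies: IE4/IE3 ≈ 4.3, far larger than any earlier ratio.
That jump marks the point where a core electron is being removed. So the atom has 3 valence electrons.
A main-group element with 3 valence electrons is in group 13.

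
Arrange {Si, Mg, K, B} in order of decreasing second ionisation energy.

After 1 electron has been removed, what remains? Si⁺ still has 3 valence electrons; Mg⁺ still has 1 valence electron; K⁺ is the bare [Ar] core; B⁺ still has 2 valence electrons.
Breaking into a closed-shell core is much more expensive than removing a leftover valence electron — K has the largest IE_2 here.
Valence configurations: Si⁺ [Ne]3s²3p¹, Mg⁺ [Ne]3s¹, B⁺ [He]2s².
Tabulated IE_2 (kJ/mol): Si 1577, Mg 1451, K 3052, B 2427.
So the second ionization energies run Mg < Si < B < K.

K, B, Si, Mg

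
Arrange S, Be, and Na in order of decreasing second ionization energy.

Consider each +1 ion: S⁺ still has 5 valence electrons; Be⁺ still has 1 valence electron; Na⁺ is the bare [Ne] core.
Breaking into a closed-shell core is much more expensive than removing a leftover valence electron — Na has the largest IE_2 here.
Valence configurations: S⁺ [Ne]3s²3p³, Be⁺ [He]2s¹.
The numbers (kJ/mol): S 2252, Be 1757, Na 4562.
Hence IE_2: Be < S < Na.

Na > S > Be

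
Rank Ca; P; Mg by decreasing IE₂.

P, Mg, Ca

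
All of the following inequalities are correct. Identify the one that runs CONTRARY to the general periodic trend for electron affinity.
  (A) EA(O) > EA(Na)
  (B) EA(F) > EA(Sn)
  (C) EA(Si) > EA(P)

The general trend: electron affinity increases across a period and decreases down a group.
(A) O (period 2, group 16) vs Na (period 3, group 1): the stated order agrees with the simple trend.
(B) F (period 2, group 17) vs Sn (period 5, group 14): the stated order agrees with the simple trend.
(C) Si (period 3, group 14) vs P (period 3, group 15): the stated order contradicts the simple trend.
The exception is (C): adding an electron to P's half-filled 3p³ is unfavourable, so Si (3p²) has the more exothermic EA.

(C)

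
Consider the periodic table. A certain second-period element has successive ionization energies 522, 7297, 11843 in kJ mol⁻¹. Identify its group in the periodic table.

Look for the largest jump between consecutive ionization energies: IE2/IE1 ≈ 14.0, far larger than any earlier ratio.
That jump marks the point where a core electron is being removed. So the atom has 1 valence electron.
A main-group element with 1 valence electron is in group 1.

Group 1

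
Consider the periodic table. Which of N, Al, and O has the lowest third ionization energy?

Al

IE_3 is the cost of taking one more electron from the +2 cation: N²⁺ still has 3 valence electrons; Al²⁺ still has 1 valence electron; O²⁺ still has 4 valence electrons.
All are still removing valence electrons, so compare the +2 ions as you would atoms: IE_3 generally rises across a period (higher Z_eff) and falls down a group (larger shell), subject to the usual subshell exceptions.
Valence configurations: N²⁺ [He]2s²2p¹, Al²⁺ [Ne]3s¹, O²⁺ [He]2s²2p².
Approximate IE_3 values (kJ/mol): N 4578, Al 2745, O 5300.
Hence IE_3: Al < N < O.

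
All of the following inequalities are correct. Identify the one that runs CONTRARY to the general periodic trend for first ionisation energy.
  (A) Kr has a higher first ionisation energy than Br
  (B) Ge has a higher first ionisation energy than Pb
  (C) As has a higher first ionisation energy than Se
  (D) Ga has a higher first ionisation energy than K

The general trend: first ionisation energy increases across a period and decreases down a group.
(A) Kr (period 4, group 18) vs Br (period 4, group 17): the stated order agrees with the simple trend.
(B) Ge (period 4, group 14) vs Pb (period 6, group 14): the stated order agrees with the simple trend.
(C) As (period 4, group 15) vs Se (period 4, group 16): the stated order contradicts the simple trend.
(D) Ga (period 4, group 13) vs K (period 4, group 1): the stated order agrees with the simple trend.
The exception is (C): Se (4p⁴) ionizes more easily than half-filled As (4p³).

(C)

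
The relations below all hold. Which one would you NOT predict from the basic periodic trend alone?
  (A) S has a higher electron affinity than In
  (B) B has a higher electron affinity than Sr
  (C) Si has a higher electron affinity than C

(C)

The general trend: electron affinity increases across a period and decreases down a group.
(A) S (period 3, group 16) vs In (period 5, group 13): the stated order agrees with the simple trend.
(B) B (period 2, group 13) vs Sr (period 5, group 2): the stated order agrees with the simple trend.
(C) Si (period 3, group 14) vs C (period 2, group 14): the stated order contradicts the simple trend.
The exception is (C): Si's larger, more diffuse 3p orbitals accept an added electron slightly more readily than C's compact 2p.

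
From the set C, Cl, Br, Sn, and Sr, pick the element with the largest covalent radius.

Sr

C is in period 2, group 14; Cl is in period 3, group 17; Br is in period 4, group 17; Sr is in period 5, group 2; Sn is in period 5, group 14.
Moving right in a period, electrons are added to the same shell under a stronger nuclear pull, so atoms get smaller; moving down, a new shell is opened and atoms get larger.
These span different periods and groups, so the two trends combine.
Cl > C: period and group pull opposite ways; the down-group shift dominates (99 vs 75 pm).
Br > Cl: Br sits below Cl in group 17, so the down-group effect alone puts Br larger.
Sn > Br: both effects reinforce here, so Sn is clearly the larger of the two.
Sr > Sn: both are in period 5; the period trend gives Sr the larger value.
Tabulated atomic radius (pm): C 75, Cl 99, Br 114, Sr 185, Sn 140.
The largest covalent radius among these belongs to Sr.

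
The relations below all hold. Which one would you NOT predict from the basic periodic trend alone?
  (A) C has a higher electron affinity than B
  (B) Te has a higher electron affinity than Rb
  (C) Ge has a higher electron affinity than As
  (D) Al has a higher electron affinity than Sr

The general trend: electron affinity increases across a period and decreases down a group.
(A) C (period 2, group 14) vs B (period 2, group 13): the stated order agrees with the simple trend.
(B) Te (period 5, group 16) vs Rb (period 5, group 1): the stated order agrees with the simple trend.
(C) Ge (period 4, group 14) vs As (period 4, group 15): the stated order contradicts the simple trend.
(D) Al (period 3, group 13) vs Sr (period 5, group 2): the stated order agrees with the simple trend.
The exception is (C): adding an electron to As's half-filled 4p³ is unfavourable, so Ge (4p²) has the more exothermic EA.

(C)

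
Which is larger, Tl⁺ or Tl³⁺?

Tl⁺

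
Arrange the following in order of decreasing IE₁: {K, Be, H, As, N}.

H is in period 1, group 1; Be is in period 2, group 2; N is in period 2, group 15; K is in period 4, group 1; As is in period 4, group 15.
First ionization energy rises across a period (greater Z_eff holds electrons more tightly) and falls down a group (valence electrons are farther from the nucleus).
Neither a single period nor a single group — weigh both effects.
Be > K: relative to K, both the across-period and down-group shifts push Be's first ionization energy up.
As > Be: period and group pull opposite ways; the across-period shift dominates (947 vs 900 kJ/mol).
H > As: the two effects oppose for this pair; the down-group effect wins (1312 vs 947 kJ/mol).
N > H: period and group pull opposite ways; the across-period shift dominates (1402 vs 1312 kJ/mol).
Approximate values (kJ/mol): H 1312, Be 900, N 1402, K 419, As 947.
So from highest to lowest: N > H > As > Be > K.

N > H > As > Be > K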